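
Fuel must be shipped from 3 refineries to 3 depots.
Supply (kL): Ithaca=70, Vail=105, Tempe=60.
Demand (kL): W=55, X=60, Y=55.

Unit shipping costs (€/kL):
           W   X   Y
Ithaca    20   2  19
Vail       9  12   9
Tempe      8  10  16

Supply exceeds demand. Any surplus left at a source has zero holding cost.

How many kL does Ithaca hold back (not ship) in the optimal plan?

Minimum-cost shipments:
  Ithaca->X: 60 × €2 = €120
  Vail->Y: 55 × €9 = €495
  Tempe->W: 55 × €8 = €440
Total cost = €1055.
Ithaca ships 60 of its 70, leaving 10.

10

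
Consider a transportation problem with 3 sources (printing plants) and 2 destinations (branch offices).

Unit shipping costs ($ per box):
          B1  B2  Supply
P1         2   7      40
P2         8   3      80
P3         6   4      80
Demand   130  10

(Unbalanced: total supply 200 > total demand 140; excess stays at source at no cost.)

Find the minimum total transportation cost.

One minimum-cost allocation:
  P1→B1: 40 × $2 = $80
  P2→B1: 10 × $8 = $80
  P2→B2: 10 × $3 = $30
  P3→B1: 80 × $6 = $480
Total = 80 + 80 + 30 + 480 = $670.

670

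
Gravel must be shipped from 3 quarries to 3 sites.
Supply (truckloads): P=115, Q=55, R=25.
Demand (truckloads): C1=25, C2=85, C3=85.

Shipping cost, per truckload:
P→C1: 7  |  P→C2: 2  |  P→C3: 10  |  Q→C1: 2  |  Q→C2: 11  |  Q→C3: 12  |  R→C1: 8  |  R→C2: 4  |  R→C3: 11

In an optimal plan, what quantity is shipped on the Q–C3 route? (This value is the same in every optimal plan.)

The minimum-cost plan:
  P->C2: 85 truckloads
  P->C3: 30 truckloads
  Q->C1: 25 truckloads
  Q->C3: 30 truckloads
  R->C3: 25 truckloads
Total cost = 1155.
So Q→C3 carries 30 truckloads.

30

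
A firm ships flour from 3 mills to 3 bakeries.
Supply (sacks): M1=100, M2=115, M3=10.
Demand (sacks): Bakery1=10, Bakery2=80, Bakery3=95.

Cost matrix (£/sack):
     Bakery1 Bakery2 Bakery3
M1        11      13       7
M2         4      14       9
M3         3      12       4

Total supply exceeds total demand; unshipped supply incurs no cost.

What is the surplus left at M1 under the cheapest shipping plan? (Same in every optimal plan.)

Minimum-cost shipments:
  M1->Bakery2: 15 × £13 = £195
  M1->Bakery3: 85 × £7 = £595
  M2->Bakery1: 10 × £4 = £40
  M2->Bakery2: 65 × £14 = £910
  M3->Bakery3: 10 × £4 = £40
Total cost = £1780.
M1 ships 100 of its 100, leaving 0.

0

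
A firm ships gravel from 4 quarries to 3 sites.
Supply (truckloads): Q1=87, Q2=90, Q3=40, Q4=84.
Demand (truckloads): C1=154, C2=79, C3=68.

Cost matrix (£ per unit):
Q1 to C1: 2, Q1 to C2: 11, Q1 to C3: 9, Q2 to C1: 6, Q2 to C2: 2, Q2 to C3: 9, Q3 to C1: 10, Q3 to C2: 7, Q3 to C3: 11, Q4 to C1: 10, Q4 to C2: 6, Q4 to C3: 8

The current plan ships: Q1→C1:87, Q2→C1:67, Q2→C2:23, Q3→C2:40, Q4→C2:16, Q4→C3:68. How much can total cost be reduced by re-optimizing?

40

Current plan cost = 87·2 + 67·6 + 23·2 + 40·7 + 16·6 + 68·8 = £1542.
Optimal plan:
  Q1->C1: 87 × £2 = £174
  Q2->C1: 27 × £6 = £162
  Q2->C2: 63 × £2 = £126
  Q3->C1: 40 × £10 = £400
  Q4->C2: 16 × £6 = £96
  Q4->C3: 68 × £8 = £544
Optimal cost = £1502.
Saving = 1542 − 1502 = £40.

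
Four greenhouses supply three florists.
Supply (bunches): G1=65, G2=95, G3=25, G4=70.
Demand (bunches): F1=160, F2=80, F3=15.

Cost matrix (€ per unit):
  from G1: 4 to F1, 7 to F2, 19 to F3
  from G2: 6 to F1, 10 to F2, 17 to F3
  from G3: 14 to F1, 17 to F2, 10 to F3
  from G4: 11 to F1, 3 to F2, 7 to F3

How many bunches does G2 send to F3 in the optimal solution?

0

The minimum-cost plan:
  G1 to F1: 55 × €4 = €220
  G1 to F2: 10 × €7 = €70
  G2 to F1: 95 × €6 = €570
  G3 to F1: 10 × €14 = €140
  G3 to F3: 15 × €10 = €150
  G4 to F2: 70 × €3 = €210
Total cost = €1360.
The route G2→F3 is not used.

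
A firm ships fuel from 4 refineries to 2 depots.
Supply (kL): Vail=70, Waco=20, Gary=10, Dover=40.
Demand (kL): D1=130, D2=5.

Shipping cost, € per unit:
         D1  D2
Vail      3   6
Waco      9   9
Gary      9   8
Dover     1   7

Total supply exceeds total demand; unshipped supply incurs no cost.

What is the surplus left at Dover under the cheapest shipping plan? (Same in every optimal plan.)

0

Minimum-cost shipments:
  Vail->D1: 70 × €3 = €210
  Waco->D1: 15 × €9 = €135
  Gary->D1: 5 × €9 = €45
  Gary->D2: 5 × €8 = €40
  Dover->D1: 40 × €1 = €40
Total cost = €470.
Dover ships 40 of its 40, leaving 0.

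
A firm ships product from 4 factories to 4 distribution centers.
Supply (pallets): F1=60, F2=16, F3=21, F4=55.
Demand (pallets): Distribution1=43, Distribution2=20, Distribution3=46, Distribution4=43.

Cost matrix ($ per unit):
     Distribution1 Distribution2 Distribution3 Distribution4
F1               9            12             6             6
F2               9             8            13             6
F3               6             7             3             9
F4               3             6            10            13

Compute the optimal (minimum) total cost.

An optimal shipping plan:
  F1->Distribution3: 25 × $6 = $150
  F1->Distribution4: 35 × $6 = $210
  F2->Distribution2: 8 × $8 = $64
  F2->Distribution4: 8 × $6 = $48
  F3->Distribution3: 21 × $3 = $63
  F4->Distribution1: 43 × $3 = $129
  F4->Distribution2: 12 × $6 = $72
Total = 150 + 210 + 64 + 48 + 63 + 129 + 72 = $736.
(Supply check: F1 ships 60; F2 ships 16; F3 ships 21; F4 ships 55.)

736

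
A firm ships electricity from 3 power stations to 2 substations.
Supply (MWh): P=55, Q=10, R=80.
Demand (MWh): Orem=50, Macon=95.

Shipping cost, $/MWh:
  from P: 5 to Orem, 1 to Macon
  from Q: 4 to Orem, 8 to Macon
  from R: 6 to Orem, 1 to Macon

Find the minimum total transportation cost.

335

A cheapest plan:
  P to Orem: 40 × $5 = $200
  P to Macon: 15 × $1 = $15
  Q to Orem: 10 × $4 = $40
  R to Macon: 80 × $1 = $80
Total = 200 + 15 + 40 + 80 = $335.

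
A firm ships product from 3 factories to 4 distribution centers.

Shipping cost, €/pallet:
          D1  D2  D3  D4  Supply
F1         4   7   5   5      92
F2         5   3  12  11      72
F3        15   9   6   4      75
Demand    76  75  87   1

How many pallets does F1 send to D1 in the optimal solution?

Optimal shipments:
  F1→D1: 76 × €4 = €304
  F1→D2: 3 × €7 = €21
  F1→D3: 13 × €5 = €65
  F2→D2: 72 × €3 = €216
  F3→D3: 74 × €6 = €444
  F3→D4: 1 × €4 = €4
Total cost = €1054.
So F1→D1 carries 76 pallets.

76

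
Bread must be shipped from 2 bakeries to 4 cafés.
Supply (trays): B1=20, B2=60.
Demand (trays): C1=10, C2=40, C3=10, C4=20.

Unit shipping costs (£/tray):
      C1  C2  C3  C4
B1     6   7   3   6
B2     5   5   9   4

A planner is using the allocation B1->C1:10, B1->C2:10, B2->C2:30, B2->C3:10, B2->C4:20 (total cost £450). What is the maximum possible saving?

Current plan cost = 10·6 + 10·7 + 30·5 + 10·9 + 20·4 = £450.
Optimal plan:
  B1→C1: 10 × £6 = £60
  B1→C3: 10 × £3 = £30
  B2→C2: 40 × £5 = £200
  B2→C4: 20 × £4 = £80
Optimal cost = £370.
Saving = 450 − 370 = £80.

80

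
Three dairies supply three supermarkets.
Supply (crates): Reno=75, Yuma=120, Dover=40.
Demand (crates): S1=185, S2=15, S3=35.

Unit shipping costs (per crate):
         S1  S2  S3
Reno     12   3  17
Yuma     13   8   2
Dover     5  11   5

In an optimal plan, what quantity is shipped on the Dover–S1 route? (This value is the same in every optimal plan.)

Optimal shipments:
  Reno→S1: 60 × 12 = 720
  Reno→S2: 15 × 3 = 45
  Yuma→S1: 85 × 13 = 1105
  Yuma→S3: 35 × 2 = 70
  Dover→S1: 40 × 5 = 200
Total cost = 2140.
So Dover→S1 carries 40 crates.

40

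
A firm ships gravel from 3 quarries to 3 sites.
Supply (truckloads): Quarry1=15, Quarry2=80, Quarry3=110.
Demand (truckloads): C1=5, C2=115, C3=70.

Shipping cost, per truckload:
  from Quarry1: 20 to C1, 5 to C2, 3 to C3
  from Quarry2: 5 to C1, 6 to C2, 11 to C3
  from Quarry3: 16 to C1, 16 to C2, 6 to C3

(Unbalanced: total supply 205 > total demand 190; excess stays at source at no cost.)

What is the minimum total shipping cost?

Optimal allocation:
  Quarry1→C2: 15 × 5 = 75
  Quarry2→C1: 5 × 5 = 25
  Quarry2→C2: 75 × 6 = 450
  Quarry3→C2: 25 × 16 = 400
  Quarry3→C3: 70 × 6 = 420
Total = 75 + 25 + 450 + 400 + 420 = 1370.
(Supply check: Quarry1 ships 15; Quarry2 ships 80; Quarry3 ships 95.)

1370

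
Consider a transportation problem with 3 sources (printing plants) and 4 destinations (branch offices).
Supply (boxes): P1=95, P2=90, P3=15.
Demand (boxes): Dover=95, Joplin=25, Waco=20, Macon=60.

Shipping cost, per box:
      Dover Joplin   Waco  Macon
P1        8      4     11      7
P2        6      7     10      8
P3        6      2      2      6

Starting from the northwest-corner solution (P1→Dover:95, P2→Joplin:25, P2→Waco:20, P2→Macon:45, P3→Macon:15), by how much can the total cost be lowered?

Current plan cost = 95·8 + 25·7 + 20·10 + 45·8 + 15·6 = 1585.
Optimal plan:
  P1–Dover: 5 × 8 = 40
  P1–Joplin: 25 × 4 = 100
  P1–Waco: 5 × 11 = 55
  P1–Macon: 60 × 7 = 420
  P2–Dover: 90 × 6 = 540
  P3–Waco: 15 × 2 = 30
Optimal cost = 1185.
Saving = 1585 − 1185 = 400.

400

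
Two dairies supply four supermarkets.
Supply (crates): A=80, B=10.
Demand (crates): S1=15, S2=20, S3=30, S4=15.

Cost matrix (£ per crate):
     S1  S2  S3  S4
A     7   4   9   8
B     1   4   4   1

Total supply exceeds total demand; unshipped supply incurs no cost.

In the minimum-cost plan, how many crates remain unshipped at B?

0

Minimum-cost shipments:
  A→S1: 15 × £7 = £105
  A→S2: 20 × £4 = £80
  A→S3: 30 × £9 = £270
  A→S4: 5 × £8 = £40
  B→S4: 10 × £1 = £10
Total cost = £505.
B ships 10 of its 10, leaving 0.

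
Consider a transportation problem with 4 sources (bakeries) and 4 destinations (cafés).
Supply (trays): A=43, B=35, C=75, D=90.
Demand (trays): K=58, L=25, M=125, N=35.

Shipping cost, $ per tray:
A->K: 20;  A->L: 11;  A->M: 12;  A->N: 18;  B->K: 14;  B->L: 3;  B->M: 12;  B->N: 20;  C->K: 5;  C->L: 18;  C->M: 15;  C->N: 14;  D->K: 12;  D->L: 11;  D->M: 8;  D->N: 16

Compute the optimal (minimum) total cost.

One minimum-cost allocation:
  A–M: 25 × $12 = $300
  A–N: 18 × $18 = $324
  B–L: 25 × $3 = $75
  B–M: 10 × $12 = $120
  C–K: 58 × $5 = $290
  C–N: 17 × $14 = $238
  D–M: 90 × $8 = $720
Total = 300 + 324 + 75 + 120 + 290 + 238 + 720 = $2067.
(Supply check: A ships 43; B ships 35; C ships 75; D ships 90.)

2067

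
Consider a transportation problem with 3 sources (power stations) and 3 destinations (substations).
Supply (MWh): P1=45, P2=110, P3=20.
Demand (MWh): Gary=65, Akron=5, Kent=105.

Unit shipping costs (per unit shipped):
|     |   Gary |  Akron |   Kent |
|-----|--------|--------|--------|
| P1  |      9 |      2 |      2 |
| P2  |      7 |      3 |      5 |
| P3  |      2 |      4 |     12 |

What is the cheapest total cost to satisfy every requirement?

A cheapest plan:
  P1->Kent: 45 MWh
  P2->Gary: 45 MWh
  P2->Akron: 5 MWh
  P2->Kent: 60 MWh
  P3->Gary: 20 MWh
Total cost = 760.
(Supply check: P1 ships 45; P2 ships 110; P3 ships 20.)

760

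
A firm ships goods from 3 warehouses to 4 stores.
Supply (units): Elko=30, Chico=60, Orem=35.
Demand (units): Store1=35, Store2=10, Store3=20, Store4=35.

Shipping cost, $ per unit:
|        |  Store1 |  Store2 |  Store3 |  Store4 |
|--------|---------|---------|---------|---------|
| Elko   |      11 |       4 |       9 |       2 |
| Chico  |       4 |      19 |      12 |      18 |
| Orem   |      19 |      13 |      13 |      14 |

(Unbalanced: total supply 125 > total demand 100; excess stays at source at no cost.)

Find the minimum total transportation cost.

One minimum-cost allocation:
  Elko to Store4: 30 units
  Chico to Store1: 35 units
  Chico to Store3: 20 units
  Orem to Store2: 10 units
  Orem to Store4: 5 units
Total cost = $640.

640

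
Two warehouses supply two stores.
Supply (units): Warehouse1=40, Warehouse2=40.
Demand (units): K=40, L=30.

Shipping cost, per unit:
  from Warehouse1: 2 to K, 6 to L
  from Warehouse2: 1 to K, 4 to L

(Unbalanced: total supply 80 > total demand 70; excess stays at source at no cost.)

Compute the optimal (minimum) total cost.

Optimal allocation:
  Warehouse1–K: 30 × 2 = 60
  Warehouse2–K: 10 × 1 = 10
  Warehouse2–L: 30 × 4 = 120
Total = 60 + 10 + 120 = 190.

190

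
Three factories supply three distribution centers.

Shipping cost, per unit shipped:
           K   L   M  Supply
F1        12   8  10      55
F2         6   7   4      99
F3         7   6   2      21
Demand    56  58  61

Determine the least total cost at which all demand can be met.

One minimum-cost allocation:
  F1->L: 55 pallets
  F2->K: 56 pallets
  F2->L: 3 pallets
  F2->M: 40 pallets
  F3->M: 21 pallets
Total cost = 999.

999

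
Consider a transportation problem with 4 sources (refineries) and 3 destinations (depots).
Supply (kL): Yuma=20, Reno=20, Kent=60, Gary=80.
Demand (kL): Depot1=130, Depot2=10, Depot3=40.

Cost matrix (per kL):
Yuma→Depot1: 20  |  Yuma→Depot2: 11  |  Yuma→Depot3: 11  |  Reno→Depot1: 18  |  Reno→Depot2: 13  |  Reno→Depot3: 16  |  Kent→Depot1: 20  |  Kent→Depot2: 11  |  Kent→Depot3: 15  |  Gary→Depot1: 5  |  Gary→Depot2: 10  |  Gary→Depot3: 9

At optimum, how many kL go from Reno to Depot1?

The minimum-cost plan:
  Yuma->Depot3: 20 × 11 = 220
  Reno->Depot1: 20 × 18 = 360
  Kent->Depot1: 30 × 20 = 600
  Kent->Depot2: 10 × 11 = 110
  Kent->Depot3: 20 × 15 = 300
  Gary->Depot1: 80 × 5 = 400
Total cost = 1990.
So Reno→Depot1 carries 20 kL.

20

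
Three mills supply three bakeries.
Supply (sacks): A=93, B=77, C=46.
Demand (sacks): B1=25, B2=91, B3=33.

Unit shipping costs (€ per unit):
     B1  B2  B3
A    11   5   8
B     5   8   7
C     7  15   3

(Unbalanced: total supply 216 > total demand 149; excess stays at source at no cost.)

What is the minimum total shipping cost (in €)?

679

A cheapest plan:
  A→B2: 91 × €5 = €455
  B→B1: 25 × €5 = €125
  C→B3: 33 × €3 = €99
Total = 455 + 125 + 99 = €679.
(Supply check: A ships 91; B ships 25; C ships 33.)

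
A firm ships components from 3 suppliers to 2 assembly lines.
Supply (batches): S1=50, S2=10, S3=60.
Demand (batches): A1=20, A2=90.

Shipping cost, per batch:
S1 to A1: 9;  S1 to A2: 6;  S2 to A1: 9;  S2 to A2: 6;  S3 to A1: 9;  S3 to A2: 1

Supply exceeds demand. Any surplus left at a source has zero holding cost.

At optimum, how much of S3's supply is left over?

Minimum-cost shipments:
  S1->A1: 10 × 9 = 90
  S1->A2: 30 × 6 = 180
  S2->A1: 10 × 9 = 90
  S3->A2: 60 × 1 = 60
Total cost = 420.
S3 ships 60 of its 60, leaving 0.

0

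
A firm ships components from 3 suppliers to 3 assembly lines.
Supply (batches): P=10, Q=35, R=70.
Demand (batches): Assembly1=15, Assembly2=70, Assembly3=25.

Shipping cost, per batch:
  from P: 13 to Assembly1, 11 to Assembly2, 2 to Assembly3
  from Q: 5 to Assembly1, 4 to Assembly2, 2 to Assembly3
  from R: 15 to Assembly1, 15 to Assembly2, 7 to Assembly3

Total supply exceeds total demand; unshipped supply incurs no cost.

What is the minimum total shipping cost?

1015

One minimum-cost allocation:
  P–Assembly3: 10 batches
  Q–Assembly2: 35 batches
  R–Assembly1: 15 batches
  R–Assembly2: 35 batches
  R–Assembly3: 15 batches
Total cost = 1015.
(Supply check: P ships 10; Q ships 35; R ships 65.)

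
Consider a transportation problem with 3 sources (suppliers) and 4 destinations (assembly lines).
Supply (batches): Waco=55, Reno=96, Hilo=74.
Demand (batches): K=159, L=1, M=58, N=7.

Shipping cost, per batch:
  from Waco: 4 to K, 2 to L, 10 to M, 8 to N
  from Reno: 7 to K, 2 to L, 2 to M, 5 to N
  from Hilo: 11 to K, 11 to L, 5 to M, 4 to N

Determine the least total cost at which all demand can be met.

1304

An optimal shipping plan:
  Waco→K: 55 batches
  Reno→K: 95 batches
  Reno→L: 1 batches
  Hilo→K: 9 batches
  Hilo→M: 58 batches
  Hilo→N: 7 batches
Total cost = 1304.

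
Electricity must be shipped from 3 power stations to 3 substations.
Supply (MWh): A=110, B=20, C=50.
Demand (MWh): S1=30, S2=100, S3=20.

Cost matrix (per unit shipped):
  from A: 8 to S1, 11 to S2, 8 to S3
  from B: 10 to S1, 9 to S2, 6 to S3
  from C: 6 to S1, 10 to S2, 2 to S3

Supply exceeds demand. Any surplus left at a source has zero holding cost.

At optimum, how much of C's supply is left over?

0

An optimal plan:
  A->S2: 80 × 11 = 880
  B->S2: 20 × 9 = 180
  C->S1: 30 × 6 = 180
  C->S3: 20 × 2 = 40
Total cost = 1280.
C ships 50 of its 50, leaving 0.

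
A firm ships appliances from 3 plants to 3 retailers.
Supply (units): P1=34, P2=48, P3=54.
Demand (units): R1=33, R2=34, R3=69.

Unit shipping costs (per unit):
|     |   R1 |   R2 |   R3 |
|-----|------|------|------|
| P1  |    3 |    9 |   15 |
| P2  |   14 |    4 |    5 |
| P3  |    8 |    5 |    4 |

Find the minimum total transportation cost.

One minimum-cost allocation:
  P1 to R1: 33 × 3 = 99
  P1 to R2: 1 × 9 = 9
  P2 to R2: 33 × 4 = 132
  P2 to R3: 15 × 5 = 75
  P3 to R3: 54 × 4 = 216
Total = 99 + 9 + 132 + 75 + 216 = 531.

531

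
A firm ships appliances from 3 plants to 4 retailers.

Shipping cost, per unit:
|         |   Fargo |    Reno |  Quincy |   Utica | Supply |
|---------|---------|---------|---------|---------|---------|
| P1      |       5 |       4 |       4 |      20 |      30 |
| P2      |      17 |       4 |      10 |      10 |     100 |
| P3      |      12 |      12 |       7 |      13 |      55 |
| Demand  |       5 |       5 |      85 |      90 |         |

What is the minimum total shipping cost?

1480

Optimal allocation:
  P1→Fargo: 5 × 5 = 25
  P1→Quincy: 25 × 4 = 100
  P2→Reno: 5 × 4 = 20
  P2→Quincy: 5 × 10 = 50
  P2→Utica: 90 × 10 = 900
  P3→Quincy: 55 × 7 = 385
Total = 25 + 100 + 20 + 50 + 900 + 385 = 1480.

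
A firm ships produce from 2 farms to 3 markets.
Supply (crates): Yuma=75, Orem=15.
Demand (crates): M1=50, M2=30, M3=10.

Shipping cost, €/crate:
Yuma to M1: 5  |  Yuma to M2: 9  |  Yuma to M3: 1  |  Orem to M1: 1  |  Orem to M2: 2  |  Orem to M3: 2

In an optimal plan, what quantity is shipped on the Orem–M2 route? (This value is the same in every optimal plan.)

15

Solving gives:
  Yuma→M1: 50 × €5 = €250
  Yuma→M2: 15 × €9 = €135
  Yuma→M3: 10 × €1 = €10
  Orem→M2: 15 × €2 = €30
Total cost = €425.
So Orem→M2 carries 15 crates.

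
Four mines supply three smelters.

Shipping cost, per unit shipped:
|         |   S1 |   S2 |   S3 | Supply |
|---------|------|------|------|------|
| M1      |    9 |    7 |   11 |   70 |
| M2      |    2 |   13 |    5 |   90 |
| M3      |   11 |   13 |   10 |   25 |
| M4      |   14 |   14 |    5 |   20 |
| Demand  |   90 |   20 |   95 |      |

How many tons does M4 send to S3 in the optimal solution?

Optimal shipments:
  M1–S2: 20 tons
  M1–S3: 50 tons
  M2–S1: 90 tons
  M3–S3: 25 tons
  M4–S3: 20 tons
Total cost = 1220.
So M4→S3 carries 20 tons.

20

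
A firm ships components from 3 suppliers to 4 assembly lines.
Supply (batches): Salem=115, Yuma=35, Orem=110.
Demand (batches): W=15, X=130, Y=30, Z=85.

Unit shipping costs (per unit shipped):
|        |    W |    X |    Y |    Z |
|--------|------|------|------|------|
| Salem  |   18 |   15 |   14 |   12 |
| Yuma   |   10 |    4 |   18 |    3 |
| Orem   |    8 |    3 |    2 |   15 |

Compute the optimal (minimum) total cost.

1955

An optimal shipping plan:
  Salem->W: 15 × 18 = 270
  Salem->X: 15 × 15 = 225
  Salem->Z: 85 × 12 = 1020
  Yuma->X: 35 × 4 = 140
  Orem->X: 80 × 3 = 240
  Orem->Y: 30 × 2 = 60
Total = 270 + 225 + 1020 + 140 + 240 + 60 = 1955.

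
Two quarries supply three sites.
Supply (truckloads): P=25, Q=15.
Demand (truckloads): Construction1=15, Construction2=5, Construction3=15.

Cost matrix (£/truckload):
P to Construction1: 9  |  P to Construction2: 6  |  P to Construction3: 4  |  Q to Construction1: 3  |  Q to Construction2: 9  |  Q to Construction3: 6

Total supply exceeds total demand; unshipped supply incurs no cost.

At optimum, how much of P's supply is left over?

5

An optimal plan:
  P to Construction2: 5 × £6 = £30
  P to Construction3: 15 × £4 = £60
  Q to Construction1: 15 × £3 = £45
Total cost = £135.
P ships 20 of its 25, leaving 5.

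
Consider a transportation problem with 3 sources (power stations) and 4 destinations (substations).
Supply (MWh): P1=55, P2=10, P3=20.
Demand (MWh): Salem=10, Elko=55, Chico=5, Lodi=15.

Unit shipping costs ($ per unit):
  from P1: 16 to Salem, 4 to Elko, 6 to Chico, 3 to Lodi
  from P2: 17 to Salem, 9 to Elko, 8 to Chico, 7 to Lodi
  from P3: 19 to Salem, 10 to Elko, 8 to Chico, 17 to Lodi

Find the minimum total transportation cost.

Optimal allocation:
  P1→Elko: 50 × $4 = $200
  P1→Lodi: 5 × $3 = $15
  P2→Lodi: 10 × $7 = $70
  P3→Salem: 10 × $19 = $190
  P3→Elko: 5 × $10 = $50
  P3→Chico: 5 × $8 = $40
Total = 200 + 15 + 70 + 190 + 50 + 40 = $565.
(Supply check: P1 ships 55; P2 ships 10; P3 ships 20.)

565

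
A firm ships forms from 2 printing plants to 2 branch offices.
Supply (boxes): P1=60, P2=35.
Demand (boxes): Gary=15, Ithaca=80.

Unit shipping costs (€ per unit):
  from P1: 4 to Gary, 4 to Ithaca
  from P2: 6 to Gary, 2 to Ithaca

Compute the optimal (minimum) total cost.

310

One minimum-cost allocation:
  P1->Gary: 15 × €4 = €60
  P1->Ithaca: 45 × €4 = €180
  P2->Ithaca: 35 × €2 = €70
Total = 60 + 180 + 70 = €310.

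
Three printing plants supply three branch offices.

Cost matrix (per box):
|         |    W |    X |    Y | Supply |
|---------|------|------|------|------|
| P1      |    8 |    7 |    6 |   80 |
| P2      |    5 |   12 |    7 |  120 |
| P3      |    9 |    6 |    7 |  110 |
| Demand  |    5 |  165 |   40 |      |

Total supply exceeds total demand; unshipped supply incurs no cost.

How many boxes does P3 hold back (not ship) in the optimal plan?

An optimal plan:
  P1–X: 55 × 7 = 385
  P1–Y: 25 × 6 = 150
  P2–W: 5 × 5 = 25
  P2–Y: 15 × 7 = 105
  P3–X: 110 × 6 = 660
Total cost = 1325.
P3 ships 110 of its 110, leaving 0.

0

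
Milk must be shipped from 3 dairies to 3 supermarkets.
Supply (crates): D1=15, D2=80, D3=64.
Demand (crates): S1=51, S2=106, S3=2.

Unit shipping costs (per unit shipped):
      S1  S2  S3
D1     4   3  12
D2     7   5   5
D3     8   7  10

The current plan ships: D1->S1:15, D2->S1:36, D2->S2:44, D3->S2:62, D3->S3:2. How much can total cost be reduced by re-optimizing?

42

Current plan cost = 15·4 + 36·7 + 44·5 + 62·7 + 2·10 = 986.
Optimal plan:
  D1–S2: 15 × 3 = 45
  D2–S2: 78 × 5 = 390
  D2–S3: 2 × 5 = 10
  D3–S1: 51 × 8 = 408
  D3–S2: 13 × 7 = 91
Optimal cost = 944.
Saving = 986 − 944 = 42.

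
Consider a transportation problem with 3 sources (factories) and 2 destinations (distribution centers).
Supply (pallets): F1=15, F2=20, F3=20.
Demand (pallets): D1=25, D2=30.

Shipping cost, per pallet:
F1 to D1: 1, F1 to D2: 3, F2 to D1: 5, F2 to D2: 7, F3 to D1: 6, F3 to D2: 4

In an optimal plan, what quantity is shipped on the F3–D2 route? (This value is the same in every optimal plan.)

Solving gives:
  F1 to D1: 15 × 1 = 15
  F2 to D1: 10 × 5 = 50
  F2 to D2: 10 × 7 = 70
  F3 to D2: 20 × 4 = 80
Total cost = 215.
So F3→D2 carries 20 pallets.

20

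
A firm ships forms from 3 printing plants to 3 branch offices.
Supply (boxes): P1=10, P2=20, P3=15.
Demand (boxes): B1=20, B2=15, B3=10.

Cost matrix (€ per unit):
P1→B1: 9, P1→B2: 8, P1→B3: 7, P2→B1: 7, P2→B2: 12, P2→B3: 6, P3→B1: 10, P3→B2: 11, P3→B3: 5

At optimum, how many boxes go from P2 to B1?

20

Optimal shipments:
  P1 to B2: 10 × €8 = €80
  P2 to B1: 20 × €7 = €140
  P3 to B2: 5 × €11 = €55
  P3 to B3: 10 × €5 = €50
Total cost = €325.
So P2→B1 carries 20 boxes.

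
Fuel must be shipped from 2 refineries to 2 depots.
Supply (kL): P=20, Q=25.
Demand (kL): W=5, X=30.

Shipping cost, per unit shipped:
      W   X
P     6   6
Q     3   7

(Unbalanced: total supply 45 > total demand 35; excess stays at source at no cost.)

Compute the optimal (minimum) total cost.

One minimum-cost allocation:
  P–X: 20 × 6 = 120
  Q–W: 5 × 3 = 15
  Q–X: 10 × 7 = 70
Total = 120 + 15 + 70 = 205.

205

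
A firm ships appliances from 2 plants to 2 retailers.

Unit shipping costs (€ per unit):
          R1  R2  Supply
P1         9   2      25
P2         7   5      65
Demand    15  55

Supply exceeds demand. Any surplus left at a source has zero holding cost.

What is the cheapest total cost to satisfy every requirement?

305

Optimal allocation:
  P1→R2: 25 units
  P2→R1: 15 units
  P2→R2: 30 units
Total cost = €305.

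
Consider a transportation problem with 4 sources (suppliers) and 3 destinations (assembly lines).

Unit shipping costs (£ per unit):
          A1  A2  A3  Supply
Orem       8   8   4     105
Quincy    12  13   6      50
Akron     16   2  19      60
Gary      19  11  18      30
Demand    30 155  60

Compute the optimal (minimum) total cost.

1550

A cheapest plan:
  Orem->A1: 30 × £8 = £240
  Orem->A2: 65 × £8 = £520
  Orem->A3: 10 × £4 = £40
  Quincy->A3: 50 × £6 = £300
  Akron->A2: 60 × £2 = £120
  Gary->A2: 30 × £11 = £330
Total = 240 + 520 + 40 + 300 + 120 + 330 = £1550.
(Supply check: Orem ships 105; Quincy ships 50; Akron ships 60; Gary ships 30.)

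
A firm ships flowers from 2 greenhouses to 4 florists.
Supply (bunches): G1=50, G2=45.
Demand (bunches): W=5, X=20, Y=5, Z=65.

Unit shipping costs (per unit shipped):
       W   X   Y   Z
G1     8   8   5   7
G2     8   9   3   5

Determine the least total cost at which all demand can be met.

An optimal shipping plan:
  G1->W: 5 × 8 = 40
  G1->X: 20 × 8 = 160
  G1->Y: 5 × 5 = 25
  G1->Z: 20 × 7 = 140
  G2->Z: 45 × 5 = 225
Total = 40 + 160 + 25 + 140 + 225 = 590.

590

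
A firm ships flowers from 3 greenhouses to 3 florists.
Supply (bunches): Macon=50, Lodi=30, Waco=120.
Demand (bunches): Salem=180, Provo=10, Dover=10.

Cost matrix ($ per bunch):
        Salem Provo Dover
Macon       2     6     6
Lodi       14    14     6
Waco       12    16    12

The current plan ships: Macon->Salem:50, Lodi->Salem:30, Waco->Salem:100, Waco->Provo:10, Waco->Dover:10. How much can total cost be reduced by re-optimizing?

120

Current plan cost = 50·2 + 30·14 + 100·12 + 10·16 + 10·12 = $2000.
Optimal plan:
  Macon–Salem: 50 × $2 = $100
  Lodi–Salem: 10 × $14 = $140
  Lodi–Provo: 10 × $14 = $140
  Lodi–Dover: 10 × $6 = $60
  Waco–Salem: 120 × $12 = $1440
Optimal cost = $1880.
Saving = 2000 − 1880 = $120.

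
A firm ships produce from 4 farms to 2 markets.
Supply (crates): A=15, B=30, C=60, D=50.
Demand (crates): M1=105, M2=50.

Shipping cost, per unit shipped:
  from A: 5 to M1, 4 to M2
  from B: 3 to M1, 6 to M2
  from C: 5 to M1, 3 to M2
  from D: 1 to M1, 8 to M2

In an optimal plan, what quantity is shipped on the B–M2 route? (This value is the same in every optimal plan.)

The minimum-cost plan:
  A–M1: 15 × 5 = 75
  B–M1: 30 × 3 = 90
  C–M1: 10 × 5 = 50
  C–M2: 50 × 3 = 150
  D–M1: 50 × 1 = 50
Total cost = 415.
The route B→M2 is not used.

0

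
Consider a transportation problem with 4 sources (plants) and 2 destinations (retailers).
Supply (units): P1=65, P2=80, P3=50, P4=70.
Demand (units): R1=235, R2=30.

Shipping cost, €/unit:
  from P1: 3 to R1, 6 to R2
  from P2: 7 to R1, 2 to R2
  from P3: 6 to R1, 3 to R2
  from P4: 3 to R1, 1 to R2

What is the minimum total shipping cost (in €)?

1115

One minimum-cost allocation:
  P1->R1: 65 × €3 = €195
  P2->R1: 50 × €7 = €350
  P2->R2: 30 × €2 = €60
  P3->R1: 50 × €6 = €300
  P4->R1: 70 × €3 = €210
Total = 195 + 350 + 60 + 300 + 210 = €1115.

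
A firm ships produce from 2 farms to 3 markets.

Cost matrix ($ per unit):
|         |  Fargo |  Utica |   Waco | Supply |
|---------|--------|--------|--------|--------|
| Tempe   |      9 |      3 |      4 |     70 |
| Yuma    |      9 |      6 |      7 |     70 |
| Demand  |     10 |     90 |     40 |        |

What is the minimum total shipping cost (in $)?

Optimal allocation:
  Tempe->Utica: 30 × $3 = $90
  Tempe->Waco: 40 × $4 = $160
  Yuma->Fargo: 10 × $9 = $90
  Yuma->Utica: 60 × $6 = $360
Total = 90 + 160 + 90 + 360 = $700.

700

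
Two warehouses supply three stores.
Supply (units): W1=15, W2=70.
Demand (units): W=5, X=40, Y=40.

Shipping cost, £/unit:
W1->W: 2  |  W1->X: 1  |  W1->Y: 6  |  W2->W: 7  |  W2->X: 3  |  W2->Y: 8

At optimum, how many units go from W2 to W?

0

The minimum-cost plan:
  W1→W: 5 × £2 = £10
  W1→X: 10 × £1 = £10
  W2→X: 30 × £3 = £90
  W2→Y: 40 × £8 = £320
Total cost = £430.
The route W2→W is not used.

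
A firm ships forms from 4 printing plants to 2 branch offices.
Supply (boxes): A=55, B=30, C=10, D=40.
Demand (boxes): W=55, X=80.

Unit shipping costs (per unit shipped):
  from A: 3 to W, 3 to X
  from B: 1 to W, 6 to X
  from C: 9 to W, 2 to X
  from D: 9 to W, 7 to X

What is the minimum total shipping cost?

An optimal shipping plan:
  A to W: 25 × 3 = 75
  A to X: 30 × 3 = 90
  B to W: 30 × 1 = 30
  C to X: 10 × 2 = 20
  D to X: 40 × 7 = 280
Total = 75 + 90 + 30 + 20 + 280 = 495.

495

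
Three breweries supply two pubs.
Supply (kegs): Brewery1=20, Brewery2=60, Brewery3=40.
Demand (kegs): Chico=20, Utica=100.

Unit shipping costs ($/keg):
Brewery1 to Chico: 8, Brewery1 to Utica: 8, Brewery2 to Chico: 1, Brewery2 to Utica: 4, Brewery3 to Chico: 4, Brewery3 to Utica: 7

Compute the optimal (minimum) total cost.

620

A cheapest plan:
  Brewery1→Utica: 20 × $8 = $160
  Brewery2→Chico: 20 × $1 = $20
  Brewery2→Utica: 40 × $4 = $160
  Brewery3→Utica: 40 × $7 = $280
Total = 160 + 20 + 160 + 280 = $620.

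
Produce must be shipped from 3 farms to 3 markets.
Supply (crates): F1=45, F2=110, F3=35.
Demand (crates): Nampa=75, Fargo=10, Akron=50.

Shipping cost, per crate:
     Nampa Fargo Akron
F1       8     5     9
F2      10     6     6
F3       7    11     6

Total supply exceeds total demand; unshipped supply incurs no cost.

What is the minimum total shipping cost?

A cheapest plan:
  F1–Nampa: 40 × 8 = 320
  F1–Fargo: 5 × 5 = 25
  F2–Fargo: 5 × 6 = 30
  F2–Akron: 50 × 6 = 300
  F3–Nampa: 35 × 7 = 245
Total = 320 + 25 + 30 + 300 + 245 = 920.
(Supply check: F1 ships 45; F2 ships 55; F3 ships 35.)

920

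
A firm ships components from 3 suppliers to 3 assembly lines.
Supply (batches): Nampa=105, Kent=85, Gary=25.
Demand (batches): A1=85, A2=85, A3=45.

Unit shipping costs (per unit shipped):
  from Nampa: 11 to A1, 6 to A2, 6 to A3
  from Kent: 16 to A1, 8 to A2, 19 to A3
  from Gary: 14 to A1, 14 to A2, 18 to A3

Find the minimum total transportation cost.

An optimal shipping plan:
  Nampa–A1: 60 × 11 = 660
  Nampa–A3: 45 × 6 = 270
  Kent–A2: 85 × 8 = 680
  Gary–A1: 25 × 14 = 350
Total = 660 + 270 + 680 + 350 = 1960.

1960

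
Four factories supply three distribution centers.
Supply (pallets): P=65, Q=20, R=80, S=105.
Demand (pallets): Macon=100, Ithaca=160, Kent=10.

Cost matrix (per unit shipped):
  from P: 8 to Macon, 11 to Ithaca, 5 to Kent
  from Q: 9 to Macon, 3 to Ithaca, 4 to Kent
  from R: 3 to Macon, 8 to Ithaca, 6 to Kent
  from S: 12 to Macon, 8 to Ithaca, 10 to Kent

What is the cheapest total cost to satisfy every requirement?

1735

Optimal allocation:
  P→Macon: 20 pallets
  P→Ithaca: 35 pallets
  P→Kent: 10 pallets
  Q→Ithaca: 20 pallets
  R→Macon: 80 pallets
  S→Ithaca: 105 pallets
Total cost = 1735.
(Supply check: P ships 65; Q ships 20; R ships 80; S ships 105.)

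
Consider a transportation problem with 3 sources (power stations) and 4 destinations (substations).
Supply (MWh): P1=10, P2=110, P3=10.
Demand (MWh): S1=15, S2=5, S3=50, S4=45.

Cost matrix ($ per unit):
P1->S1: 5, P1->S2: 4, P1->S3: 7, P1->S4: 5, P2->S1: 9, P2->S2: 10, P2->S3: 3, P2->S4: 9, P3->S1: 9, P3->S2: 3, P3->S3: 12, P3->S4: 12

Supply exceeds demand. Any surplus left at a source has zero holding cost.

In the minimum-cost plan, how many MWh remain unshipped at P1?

Minimum-cost shipments:
  P1→S4: 10 × $5 = $50
  P2→S1: 15 × $9 = $135
  P2→S3: 50 × $3 = $150
  P2→S4: 35 × $9 = $315
  P3→S2: 5 × $3 = $15
Total cost = $665.
P1 ships 10 of its 10, leaving 0.

0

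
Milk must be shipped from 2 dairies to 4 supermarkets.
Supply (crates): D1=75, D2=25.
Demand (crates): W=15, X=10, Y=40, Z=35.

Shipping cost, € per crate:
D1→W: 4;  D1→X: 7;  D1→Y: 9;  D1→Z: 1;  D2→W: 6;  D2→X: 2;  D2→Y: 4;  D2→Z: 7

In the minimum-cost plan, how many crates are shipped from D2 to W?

Solving gives:
  D1 to W: 15 × €4 = €60
  D1 to X: 10 × €7 = €70
  D1 to Y: 15 × €9 = €135
  D1 to Z: 35 × €1 = €35
  D2 to Y: 25 × €4 = €100
Total cost = €400.
The route D2→W is not used.

0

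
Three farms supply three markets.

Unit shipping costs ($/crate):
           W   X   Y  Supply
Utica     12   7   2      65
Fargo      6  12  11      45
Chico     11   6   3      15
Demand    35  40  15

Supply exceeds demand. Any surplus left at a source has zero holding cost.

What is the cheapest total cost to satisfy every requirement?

One minimum-cost allocation:
  Utica to X: 25 × $7 = $175
  Utica to Y: 15 × $2 = $30
  Fargo to W: 35 × $6 = $210
  Chico to X: 15 × $6 = $90
Total = 175 + 30 + 210 + 90 = $505.

505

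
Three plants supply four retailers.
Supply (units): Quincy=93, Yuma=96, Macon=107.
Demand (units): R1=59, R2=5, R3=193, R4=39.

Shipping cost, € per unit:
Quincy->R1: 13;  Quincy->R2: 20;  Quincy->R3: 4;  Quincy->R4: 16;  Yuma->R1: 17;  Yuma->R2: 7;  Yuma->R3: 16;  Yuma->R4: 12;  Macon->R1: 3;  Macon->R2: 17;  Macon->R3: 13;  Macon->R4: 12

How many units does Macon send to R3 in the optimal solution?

Optimal shipments:
  Quincy→R3: 93 × €4 = €372
  Yuma→R2: 5 × €7 = €35
  Yuma→R3: 52 × €16 = €832
  Yuma→R4: 39 × €12 = €468
  Macon→R1: 59 × €3 = €177
  Macon→R3: 48 × €13 = €624
Total cost = €2508.
So Macon→R3 carries 48 units.

48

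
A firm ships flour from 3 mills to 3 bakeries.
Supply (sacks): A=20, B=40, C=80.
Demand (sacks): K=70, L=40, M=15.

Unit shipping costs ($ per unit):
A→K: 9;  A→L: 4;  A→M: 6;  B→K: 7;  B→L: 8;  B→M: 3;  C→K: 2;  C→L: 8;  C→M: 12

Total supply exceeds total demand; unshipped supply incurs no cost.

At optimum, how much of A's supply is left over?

0

An optimal plan:
  A–L: 20 × $4 = $80
  B–L: 20 × $8 = $160
  B–M: 15 × $3 = $45
  C–K: 70 × $2 = $140
Total cost = $425.
A ships 20 of its 20, leaving 0.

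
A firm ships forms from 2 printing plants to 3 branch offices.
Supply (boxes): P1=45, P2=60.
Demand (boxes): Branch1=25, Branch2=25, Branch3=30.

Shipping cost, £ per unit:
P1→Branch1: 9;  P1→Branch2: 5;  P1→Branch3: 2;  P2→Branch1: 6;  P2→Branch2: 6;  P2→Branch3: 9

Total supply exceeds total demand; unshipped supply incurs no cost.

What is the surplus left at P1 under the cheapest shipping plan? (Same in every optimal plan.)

An optimal plan:
  P1→Branch2: 15 × £5 = £75
  P1→Branch3: 30 × £2 = £60
  P2→Branch1: 25 × £6 = £150
  P2→Branch2: 10 × £6 = £60
Total cost = £345.
P1 ships 45 of its 45, leaving 0.

0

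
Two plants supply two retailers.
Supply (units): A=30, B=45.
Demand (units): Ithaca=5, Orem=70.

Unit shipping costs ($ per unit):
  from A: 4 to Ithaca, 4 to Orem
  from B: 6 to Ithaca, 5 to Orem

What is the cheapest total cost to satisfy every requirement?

An optimal shipping plan:
  A->Ithaca: 5 × $4 = $20
  A->Orem: 25 × $4 = $100
  B->Orem: 45 × $5 = $225
Total = 20 + 100 + 225 = $345.

345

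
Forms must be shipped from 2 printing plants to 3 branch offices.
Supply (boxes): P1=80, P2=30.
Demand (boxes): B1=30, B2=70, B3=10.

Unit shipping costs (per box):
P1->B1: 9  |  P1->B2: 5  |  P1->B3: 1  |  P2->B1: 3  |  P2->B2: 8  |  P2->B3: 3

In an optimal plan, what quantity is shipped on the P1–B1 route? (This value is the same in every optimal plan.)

0

Solving gives:
  P1→B2: 70 × 5 = 350
  P1→B3: 10 × 1 = 10
  P2→B1: 30 × 3 = 90
Total cost = 450.
The route P1→B1 is not used.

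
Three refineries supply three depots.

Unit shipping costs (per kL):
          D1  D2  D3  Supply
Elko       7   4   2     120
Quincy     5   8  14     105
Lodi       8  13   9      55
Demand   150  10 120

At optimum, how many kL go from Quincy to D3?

Optimal shipments:
  Elko–D3: 120 × 2 = 240
  Quincy–D1: 95 × 5 = 475
  Quincy–D2: 10 × 8 = 80
  Lodi–D1: 55 × 8 = 440
Total cost = 1235.
The route Quincy→D3 is not used.

0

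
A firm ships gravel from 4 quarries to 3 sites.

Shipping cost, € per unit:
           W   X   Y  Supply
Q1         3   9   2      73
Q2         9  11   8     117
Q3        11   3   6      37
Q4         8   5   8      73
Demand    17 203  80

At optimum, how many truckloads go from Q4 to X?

Solving gives:
  Q1->Y: 73 truckloads
  Q2->W: 17 truckloads
  Q2->X: 93 truckloads
  Q2->Y: 7 truckloads
  Q3->X: 37 truckloads
  Q4->X: 73 truckloads
Total cost = €1854.
So Q4→X carries 73 truckloads.

73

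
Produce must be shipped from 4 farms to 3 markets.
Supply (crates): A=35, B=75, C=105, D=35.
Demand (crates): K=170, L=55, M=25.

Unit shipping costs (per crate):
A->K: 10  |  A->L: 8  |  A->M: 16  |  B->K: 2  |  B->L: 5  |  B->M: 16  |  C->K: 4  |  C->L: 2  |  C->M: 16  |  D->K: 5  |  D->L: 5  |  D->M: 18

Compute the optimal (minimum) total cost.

1135

A cheapest plan:
  A->L: 10 × 8 = 80
  A->M: 25 × 16 = 400
  B->K: 75 × 2 = 150
  C->K: 60 × 4 = 240
  C->L: 45 × 2 = 90
  D->K: 35 × 5 = 175
Total = 80 + 400 + 150 + 240 + 90 + 175 = 1135.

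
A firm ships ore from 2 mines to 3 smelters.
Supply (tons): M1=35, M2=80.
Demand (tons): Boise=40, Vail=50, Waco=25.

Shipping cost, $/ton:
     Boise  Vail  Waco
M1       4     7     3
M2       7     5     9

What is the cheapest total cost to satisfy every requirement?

575

A cheapest plan:
  M1 to Boise: 10 × $4 = $40
  M1 to Waco: 25 × $3 = $75
  M2 to Boise: 30 × $7 = $210
  M2 to Vail: 50 × $5 = $250
Total = 40 + 75 + 210 + 250 = $575.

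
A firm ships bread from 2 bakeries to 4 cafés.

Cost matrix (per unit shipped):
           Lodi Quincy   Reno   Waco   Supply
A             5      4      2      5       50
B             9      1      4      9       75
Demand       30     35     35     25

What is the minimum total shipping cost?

One minimum-cost allocation:
  A->Lodi: 30 × 5 = 150
  A->Waco: 20 × 5 = 100
  B->Quincy: 35 × 1 = 35
  B->Reno: 35 × 4 = 140
  B->Waco: 5 × 9 = 45
Total = 150 + 100 + 35 + 140 + 45 = 470.

470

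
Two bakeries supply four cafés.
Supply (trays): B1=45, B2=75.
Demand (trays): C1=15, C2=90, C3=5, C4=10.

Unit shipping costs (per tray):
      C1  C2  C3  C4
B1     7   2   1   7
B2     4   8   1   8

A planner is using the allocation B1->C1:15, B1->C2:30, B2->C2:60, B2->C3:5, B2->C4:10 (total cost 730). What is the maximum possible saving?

Current plan cost = 15·7 + 30·2 + 60·8 + 5·1 + 10·8 = 730.
Optimal plan:
  B1 to C2: 45 trays
  B2 to C1: 15 trays
  B2 to C2: 45 trays
  B2 to C3: 5 trays
  B2 to C4: 10 trays
Optimal cost = 595.
Saving = 730 − 595 = 135.

135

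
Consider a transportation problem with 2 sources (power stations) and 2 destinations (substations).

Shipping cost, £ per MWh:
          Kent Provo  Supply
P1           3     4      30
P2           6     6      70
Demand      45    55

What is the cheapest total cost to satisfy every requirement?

A cheapest plan:
  P1–Kent: 30 × £3 = £90
  P2–Kent: 15 × £6 = £90
  P2–Provo: 55 × £6 = £330
Total = 90 + 90 + 330 = £510.
(Supply check: P1 ships 30; P2 ships 70.)

510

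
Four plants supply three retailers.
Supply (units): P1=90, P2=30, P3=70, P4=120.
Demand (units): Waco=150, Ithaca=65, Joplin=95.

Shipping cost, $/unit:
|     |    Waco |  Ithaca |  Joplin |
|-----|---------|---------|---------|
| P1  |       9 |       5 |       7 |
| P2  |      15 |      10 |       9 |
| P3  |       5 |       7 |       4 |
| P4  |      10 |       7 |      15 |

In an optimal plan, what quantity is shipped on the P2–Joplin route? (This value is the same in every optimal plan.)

30

Solving gives:
  P1 to Ithaca: 25 × $5 = $125
  P1 to Joplin: 65 × $7 = $455
  P2 to Joplin: 30 × $9 = $270
  P3 to Waco: 70 × $5 = $350
  P4 to Waco: 80 × $10 = $800
  P4 to Ithaca: 40 × $7 = $280
Total cost = $2280.
So P2→Joplin carries 30 units.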